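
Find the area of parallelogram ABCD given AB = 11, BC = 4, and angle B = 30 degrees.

Area = 11 * 4 * sin(30°) = 44 * 1/2 = 22

22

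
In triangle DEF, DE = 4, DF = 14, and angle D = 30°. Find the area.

Area = (1/2) * DE * DF * sin(D)
Area = (1/2) * 4 * 14 * sin(30°)
Area = (1/2) * 4 * 14 * 1/2
Area = 14

14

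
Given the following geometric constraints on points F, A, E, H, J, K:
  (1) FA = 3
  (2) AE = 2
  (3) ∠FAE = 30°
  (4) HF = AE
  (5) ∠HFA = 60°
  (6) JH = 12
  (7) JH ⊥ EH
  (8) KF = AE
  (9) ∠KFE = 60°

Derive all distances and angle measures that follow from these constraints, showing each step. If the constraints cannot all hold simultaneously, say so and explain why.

The constraints are consistent.

From the given relations:
  HF = AE = 2
  KF = AE = 2

Step 1: From FA = 3, AE = 2, and ∠FAE = 30°, by the law of cosines:
  FE² = FA² + AE² - 2·FA·AE·cos(30°) = 9 + 4 - 10.39 = 2.608
  FE ≈ 1.61

Step 2: From AF = 3, FH = 2, and ∠AFH = 60°, by the law of cosines:
  AH² = AF² + FH² - 2·AF·FH·cos(60°) = 9 + 4 - 6 = 7
  AH = √7

Step 3: From EF = 1.61, FK = 2, and ∠EFK = 60°, by the law of cosines:
  EK² = EF² + FK² - 2·EF·FK·cos(60°) = 2.608 + 4 - 3.23 = 3.378
  EK ≈ 1.84

Step 4: From FA = 3, FE = 1.61, AE = 2, by the inverse law of cosines:
  cos(∠AFE) = (FA² + FE² - AE²) / (2·FA·FE)
  ∠AFE = 38.26°

Step 5: From AF = 3, AH = √7, FH = 2, by the inverse law of cosines:
  cos(∠FAH) = (AF² + AH² - FH²) / (2·AF·AH)
  ∠FAH = 40.89°

Step 6: From EA = 2, EF = 1.61, AF = 3, by the inverse law of cosines:
  cos(∠AEF) = (EA² + EF² - AF²) / (2·EA·EF)
  ∠AEF = 111.74°

Step 7: From HA = √7, HF = 2, AF = 3, by the inverse law of cosines:
  cos(∠AHF) = (HA² + HF² - AF²) / (2·HA·HF)
  ∠AHF = 79.11°

Step 8: From EF = 1.61, EK = 1.84, FK = 2, by the inverse law of cosines:
  cos(∠FEK) = (EF² + EK² - FK²) / (2·EF·EK)
  ∠FEK = 70.46°

Step 9: From KE = 1.84, KF = 2, EF = 1.61, by the inverse law of cosines:
  cos(∠EKF) = (KE² + KF² - EF²) / (2·KE·KF)
  ∠EKF = 49.54°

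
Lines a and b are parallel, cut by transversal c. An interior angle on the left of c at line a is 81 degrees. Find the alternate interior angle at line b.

Alternate interior angles formed by parallel lines and a transversal are equal.
The given angle is 81 degrees.
The alternate interior angle = 81 degrees.

81 degrees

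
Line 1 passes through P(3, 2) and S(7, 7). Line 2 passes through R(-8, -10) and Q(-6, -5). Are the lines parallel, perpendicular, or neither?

Slope of line 1: m1 = (7 - 2)/(7 - 3) = 5/4 = 5/4
Slope of line 2: m2 = (-5 - -10)/(-6 - -8) = 5/2 = 5/2
For parallel lines we need equal slopes: 5/4 != 5/2.
For perpendicular lines we need m1*m2 = -1: (5/4)(5/2) = 25/8 != -1.
Since neither condition holds, the lines are neither parallel nor perpendicular.

Neither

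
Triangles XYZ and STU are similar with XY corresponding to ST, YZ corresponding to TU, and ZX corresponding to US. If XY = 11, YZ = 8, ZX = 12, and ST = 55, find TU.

Since the triangles are similar, the ratio of corresponding sides is constant.
Scale factor k = ST / XY = 55 / 11 = 5
TU = k * YZ = 5 * 8 = 40

40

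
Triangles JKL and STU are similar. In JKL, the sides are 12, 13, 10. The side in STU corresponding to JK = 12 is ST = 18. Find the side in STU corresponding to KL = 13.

k = 18/12 = 3/2. TU = 3/2 * 13 = 39/2.

39/2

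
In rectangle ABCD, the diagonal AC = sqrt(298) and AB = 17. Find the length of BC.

Using the Pythagorean theorem: d^2 = a^2 + b^2
b^2 = d^2 - a^2
b^2 = 298 - 289
b^2 = 9
b = sqrt(9) = 3

3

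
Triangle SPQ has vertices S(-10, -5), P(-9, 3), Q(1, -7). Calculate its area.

Shoelace: Area = (1/2)|-10(3--7) + -9(-7--5) + 1(-5-3)| = (1/2)(90) = 45

45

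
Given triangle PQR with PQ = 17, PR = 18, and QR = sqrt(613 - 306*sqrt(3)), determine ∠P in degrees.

By the inverse law of cosines: cos(P) = (PQ² + PR² - QR²) / (2 × PQ × PR)
cos(P) = (17² + 18² - (sqrt(613 - 306*sqrt(3)))²) / (2 × 17 × 18)
cos(P) = (289 + 324 - (613 - 306*sqrt(3))) / 612
cos(P) = sqrt(3)/2
P = arccos(sqrt(3)/2) = 30°

30°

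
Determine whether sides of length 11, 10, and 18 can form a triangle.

Sort the sides: 10, 11, 18.
It suffices to check that the sum of the two smallest exceeds the largest:
10 + 11 = 21 > 18. ✓
Yes, a valid triangle can be formed.

Yes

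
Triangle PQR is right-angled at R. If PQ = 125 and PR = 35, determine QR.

QR = sqrt(125^2 - 35^2) = sqrt(14400) = 120

120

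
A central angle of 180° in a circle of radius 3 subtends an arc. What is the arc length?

Arc length = 2π(3)(1/2) = 3*pi

3*pi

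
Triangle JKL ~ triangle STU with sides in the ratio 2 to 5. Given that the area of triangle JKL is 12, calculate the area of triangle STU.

For similar figures, the area ratio equals the square of the side ratio.
Side ratio (JKL to STU) = 2:5, so area ratio = 2^2:5^2 = 4:25.
If the area of JKL is 12, then the area of STU = 12 * (25/4) = 75.

75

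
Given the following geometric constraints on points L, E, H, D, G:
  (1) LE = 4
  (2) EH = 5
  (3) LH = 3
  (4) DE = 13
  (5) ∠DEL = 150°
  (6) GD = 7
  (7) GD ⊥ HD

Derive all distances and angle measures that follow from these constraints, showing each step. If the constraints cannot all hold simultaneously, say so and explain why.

The constraints are consistent.

Step 1: From LE = 4, ED = 13, and ∠LED = 150°, by the law of cosines:
  LD² = LE² + ED² - 2·LE·ED·cos(150°) = 16 + 169 + 90.07 = 275.1
  LD ≈ 16.59

Step 2: From LE = 4, LH = 3, EH = 5, by the inverse law of cosines:
  cos(∠ELH) = (LE² + LH² - EH²) / (2·LE·LH)
  ∠ELH = 90°

Step 3: From EH = 5, EL = 4, HL = 3, by the inverse law of cosines:
  cos(∠HEL) = (EH² + EL² - HL²) / (2·EH·EL)
  ∠HEL = 36.87°

Step 4: From HE = 5, HL = 3, EL = 4, by the inverse law of cosines:
  cos(∠EHL) = (HE² + HL² - EL²) / (2·HE·HL)
  ∠EHL = 53.13°

Step 5: From LD = 16.59, LE = 4, DE = 13, by the inverse law of cosines:
  cos(∠DLE) = (LD² + LE² - DE²) / (2·LD·LE)
  ∠DLE = 23.07°

Step 6: From DE = 13, DL = 16.59, EL = 4, by the inverse law of cosines:
  cos(∠EDL) = (DE² + DL² - EL²) / (2·DE·DL)
  ∠EDL = 6.93°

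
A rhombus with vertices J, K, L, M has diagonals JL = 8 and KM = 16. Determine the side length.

Half-diagonals are 4 and 8. side = sqrt(4^2 + 8^2) = sqrt(80) = 4*sqrt(5)

4*sqrt(5)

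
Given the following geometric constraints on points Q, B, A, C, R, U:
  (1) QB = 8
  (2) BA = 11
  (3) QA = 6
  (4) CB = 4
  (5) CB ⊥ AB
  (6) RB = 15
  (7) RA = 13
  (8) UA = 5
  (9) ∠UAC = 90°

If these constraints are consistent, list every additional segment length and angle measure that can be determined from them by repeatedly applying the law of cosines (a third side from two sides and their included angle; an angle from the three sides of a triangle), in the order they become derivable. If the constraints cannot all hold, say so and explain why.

The constraints are consistent. Derivable facts, in order:
After 1 step:
- AC = √137
- ∠ABQ = 32.16°
- ∠ABR = 57.56°
- ∠AQB = 102.64°
- ∠ARB = 45.57°
- ∠BAQ = 45.21°
- ∠BAR = 76.86°
After 2 steps:
- CU = 9·√2
- ∠ACB = 70.02°
- ∠BAC = 19.98°
After 3 steps:
- ∠ACU = 23.13°
- ∠AUC = 66.87°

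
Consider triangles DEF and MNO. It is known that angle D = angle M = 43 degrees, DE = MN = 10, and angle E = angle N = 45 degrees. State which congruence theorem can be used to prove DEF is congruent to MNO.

Consider the given information: angle D = angle M = 43 degrees, DE = MN = 10, and angle E = angle N = 45 degrees
This is not SAS or HL: SAS requires two sides and the included angle between them. HL only applies to right triangles with matching hypotenuse and leg.
The correct criterion is ASA. Two pairs of corresponding angles and the included side are equal (Angle-Side-Angle).

ASA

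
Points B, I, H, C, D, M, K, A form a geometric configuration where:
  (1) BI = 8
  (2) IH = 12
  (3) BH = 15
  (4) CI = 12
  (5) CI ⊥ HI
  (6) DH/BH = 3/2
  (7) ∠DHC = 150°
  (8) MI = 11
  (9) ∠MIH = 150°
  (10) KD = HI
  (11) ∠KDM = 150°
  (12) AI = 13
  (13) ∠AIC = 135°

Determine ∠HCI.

Step 1: By the law of cosines on triangle CIH: CH² = 12² + 12² − 2·12·12·cos(90°) = 288, so CH = 12·√2.
Step 2: By the inverse law of cosines on triangle HCI: cos(∠HCI) = ((12·√2)² + 12² − 12²) / (2·12·√2·12) = 288/407.29 = 0.7071, so ∠HCI = 45°.

Therefore, the measure of angle ∠HCI = 45°.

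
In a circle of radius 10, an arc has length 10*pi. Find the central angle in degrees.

Arc length L = 2πr × θ/360, so θ = 360L / (2πr).
θ = 360 × 10*pi / (2π × 10)
θ = 180°
θ = 180°

180°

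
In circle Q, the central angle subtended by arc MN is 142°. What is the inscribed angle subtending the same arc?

Inscribed angle = 142° / 2 = 71° (inscribed angle theorem).

71°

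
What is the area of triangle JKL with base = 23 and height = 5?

Area = (1/2) * base * height
Area = (1/2) * 23 * 5
Area = 115/2

115/2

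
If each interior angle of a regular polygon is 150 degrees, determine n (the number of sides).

Exterior angle = 180 - 150 = 30. n = 360 / 30 = 12.

12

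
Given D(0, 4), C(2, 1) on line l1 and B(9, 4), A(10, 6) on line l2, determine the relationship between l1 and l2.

Slope of line 1: m1 = (1 - 4)/(2 - 0) = -3/2 = -3/2
Slope of line 2: m2 = (6 - 4)/(10 - 9) = 2/1 = 2
m1 != m2 and m1*m2 = -3 != -1. Neither.

Neither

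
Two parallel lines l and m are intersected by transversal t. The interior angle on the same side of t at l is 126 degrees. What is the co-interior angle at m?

Co-interior angles sum to 180: 180 - 126 = 54 degrees.

54 degrees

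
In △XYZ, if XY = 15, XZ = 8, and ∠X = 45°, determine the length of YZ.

By the law of cosines: YZ^2 = XY^2 + XZ^2 - 2*XY*XZ*cos(X)
YZ^2 = 15^2 + 8^2 - 2*15*8*cos(45°)
YZ^2 = 225 + 64 - 240*(sqrt(2)/2)
YZ^2 = 289 - 120*sqrt(2)
YZ = sqrt(289 - 120*sqrt(2))

sqrt(289 - 120*sqrt(2))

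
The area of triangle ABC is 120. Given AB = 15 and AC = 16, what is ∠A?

Area = (1/2) * a * b * sin(C)
sin(C) = 2 * Area / (a * b)
sin(C) = 2 * 120 / (15 * 16)
sin(C) = 1
C = arcsin(1) = 90°

90°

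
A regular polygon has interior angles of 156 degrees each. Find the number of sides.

Each interior angle of a regular n-gon is (n - 2) * 180 / n.
Setting this equal to 156:
(n - 2) * 180 / n = 156
Each exterior angle = 180 - 156 = 24 degrees.
Since exterior angles sum to 360: n = 360 / 24 = 15.

15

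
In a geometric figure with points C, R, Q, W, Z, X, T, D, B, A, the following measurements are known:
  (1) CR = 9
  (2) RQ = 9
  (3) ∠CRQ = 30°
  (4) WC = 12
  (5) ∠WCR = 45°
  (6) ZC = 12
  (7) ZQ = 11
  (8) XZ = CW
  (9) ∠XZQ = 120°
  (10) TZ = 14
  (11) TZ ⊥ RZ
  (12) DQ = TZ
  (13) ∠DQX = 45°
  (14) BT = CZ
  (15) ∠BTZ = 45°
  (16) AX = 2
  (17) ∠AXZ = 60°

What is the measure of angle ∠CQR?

Step 1: By the law of cosines on triangle QRC: QC² = 9² + 9² − 2·9·9·cos(30°) = 21.7, so QC ≈ 4.66.
Step 2: By the inverse law of cosines on triangle CQR: cos(∠CQR) = (4.66² + 9² − 9²) / (2·4.66·9) = 21.7/83.86 = 0.2588, so ∠CQR = 75°.

Therefore, the measure of angle ∠CQR = 75°.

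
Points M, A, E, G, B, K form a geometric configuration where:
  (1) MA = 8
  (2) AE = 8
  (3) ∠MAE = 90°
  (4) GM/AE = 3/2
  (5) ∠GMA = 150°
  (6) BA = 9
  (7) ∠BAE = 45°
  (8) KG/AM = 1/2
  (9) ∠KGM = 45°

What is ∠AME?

Step 1: By the law of cosines on triangle MAE: ME² = 8² + 8² − 2·8·8·cos(90°) = 128, so ME = 8·√2.
Step 2: By the inverse law of cosines on triangle AME: cos(∠AME) = (8² + (8·√2)² − 8²) / (2·8·8·√2) = 128/181.02 = 0.7071, so ∠AME = 45°.

Therefore, the measure of angle ∠AME = 45°.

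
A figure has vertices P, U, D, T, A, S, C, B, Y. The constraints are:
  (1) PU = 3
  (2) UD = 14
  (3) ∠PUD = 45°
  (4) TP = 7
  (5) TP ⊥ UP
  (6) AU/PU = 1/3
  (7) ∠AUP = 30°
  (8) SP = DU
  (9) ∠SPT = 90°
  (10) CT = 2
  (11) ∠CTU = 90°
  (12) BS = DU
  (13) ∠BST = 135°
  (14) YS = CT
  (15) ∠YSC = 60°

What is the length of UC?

Step 1: By the law of cosines on triangle UPT: UT² = 3² + 7² − 2·3·7·cos(90°) = 58, so UT = √58.
Step 2: By the law of cosines on triangle UTC: UC² = √58² + 2² − 2·√58·2·cos(90°) = 62, so UC = √62.

Therefore, the length of UC = √62.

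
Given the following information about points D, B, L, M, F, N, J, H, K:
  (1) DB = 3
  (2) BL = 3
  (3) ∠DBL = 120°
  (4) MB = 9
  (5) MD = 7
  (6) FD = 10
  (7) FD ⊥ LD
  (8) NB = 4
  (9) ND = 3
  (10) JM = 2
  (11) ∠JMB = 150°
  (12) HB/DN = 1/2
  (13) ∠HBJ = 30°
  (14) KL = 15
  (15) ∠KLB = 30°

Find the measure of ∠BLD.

Step 1: By the law of cosines on triangle LBD: LD² = 3² + 3² − 2·3·3·cos(120°) = 27, so LD = 3·√3.
Step 2: By the inverse law of cosines on triangle BLD: cos(∠BLD) = (3² + (3·√3)² − 3²) / (2·3·3·√3) = 27/31.18 = 0.866, so ∠BLD = 30°.

Therefore, the measure of angle ∠BLD = 30°.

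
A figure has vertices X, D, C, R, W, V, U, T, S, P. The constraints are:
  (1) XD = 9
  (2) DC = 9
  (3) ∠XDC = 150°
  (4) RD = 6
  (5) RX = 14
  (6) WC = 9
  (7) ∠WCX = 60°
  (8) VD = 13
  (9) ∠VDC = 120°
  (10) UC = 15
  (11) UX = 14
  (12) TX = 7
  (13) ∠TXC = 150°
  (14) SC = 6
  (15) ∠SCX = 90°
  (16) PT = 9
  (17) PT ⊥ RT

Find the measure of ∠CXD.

Step 1: By the law of cosines on triangle XDC: XC² = 9² + 9² − 2·9·9·cos(150°) = 302.3, so XC ≈ 17.39.
Step 2: By the inverse law of cosines on triangle CXD: cos(∠CXD) = (17.39² + 9² − 9²) / (2·17.39·9) = 302.3/312.96 = 0.9659, so ∠CXD = 15°.

Therefore, the measure of angle ∠CXD = 15°.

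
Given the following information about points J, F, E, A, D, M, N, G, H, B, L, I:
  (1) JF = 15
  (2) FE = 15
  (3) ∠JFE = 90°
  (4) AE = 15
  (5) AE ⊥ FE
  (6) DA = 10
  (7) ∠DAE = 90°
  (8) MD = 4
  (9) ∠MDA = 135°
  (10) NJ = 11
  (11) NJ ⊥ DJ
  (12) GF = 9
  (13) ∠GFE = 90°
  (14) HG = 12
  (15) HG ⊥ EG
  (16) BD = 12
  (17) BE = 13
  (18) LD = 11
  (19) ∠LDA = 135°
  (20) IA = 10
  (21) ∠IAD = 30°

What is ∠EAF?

Step 1: By the law of cosines on triangle AEF: AF² = 15² + 15² − 2·15·15·cos(90°) = 450, so AF = 15·√2.
Step 2: By the inverse law of cosines on triangle EAF: cos(∠EAF) = (15² + (15·√2)² − 15²) / (2·15·15·√2) = 450/636.4 = 0.7071, so ∠EAF = 45°.

Therefore, the measure of angle ∠EAF = 45°.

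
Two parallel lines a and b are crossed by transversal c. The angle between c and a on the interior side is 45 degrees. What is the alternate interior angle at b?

Alternate interior angles lie on opposite sides of the transversal, between the parallel lines.
By the alternate interior angle theorem, they are equal: 45 degrees.

45 degrees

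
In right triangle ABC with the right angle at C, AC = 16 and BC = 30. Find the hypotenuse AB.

AB = sqrt(16^2 + 30^2) = sqrt(1156) = 34

34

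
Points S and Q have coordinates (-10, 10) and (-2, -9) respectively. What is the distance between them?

d = sqrt((8)^2 + (-19)^2) = sqrt(425) = 5*sqrt(17)

5*sqrt(17)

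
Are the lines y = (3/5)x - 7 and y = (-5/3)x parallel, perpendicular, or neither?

Slope of line 1: m1 = 3/5
Slope of line 2: m2 = -5/3
m1 * m2 = (3/5) * (-5/3) = -1 = -1, so the lines are perpendicular.

Perpendicular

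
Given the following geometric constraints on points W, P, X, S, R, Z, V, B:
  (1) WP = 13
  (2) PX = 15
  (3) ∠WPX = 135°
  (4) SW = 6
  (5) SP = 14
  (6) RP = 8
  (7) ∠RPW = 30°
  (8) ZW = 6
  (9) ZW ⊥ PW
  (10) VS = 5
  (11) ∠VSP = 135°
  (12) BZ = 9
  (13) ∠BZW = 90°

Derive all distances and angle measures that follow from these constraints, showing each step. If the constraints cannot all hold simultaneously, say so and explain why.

The constraints are consistent.

Step 1: From WP = 13, PX = 15, and ∠WPX = 135°, by the law of cosines:
  WX² = WP² + PX² - 2·WP·PX·cos(135°) = 169 + 225 + 275.8 = 669.8
  WX ≈ 25.88

Step 2: From WP = 13, PR = 8, and ∠WPR = 30°, by the law of cosines:
  WR² = WP² + PR² - 2·WP·PR·cos(30°) = 169 + 64 - 180.1 = 52.87
  WR ≈ 7.27

Step 3: From WZ = 6, ZB = 9, and ∠WZB = 90°, by the law of cosines:
  WB² = WZ² + ZB² - 2·WZ·ZB·cos(90°) = 36 + 81 - 0 = 117
  WB = 3·√13

Step 4: From PW = 13, WZ = 6, and ∠PWZ = 90°, by the law of cosines:
  PZ² = PW² + WZ² - 2·PW·WZ·cos(90°) = 169 + 36 - 0 = 205
  PZ ≈ 14.32

Step 5: From PS = 14, SV = 5, and ∠PSV = 135°, by the law of cosines:
  PV² = PS² + SV² - 2·PS·SV·cos(135°) = 196 + 25 + 98.99 = 320
  PV ≈ 17.89

Step 6: From WP = 13, WS = 6, PS = 14, by the inverse law of cosines:
  cos(∠PWS) = (WP² + WS² - PS²) / (2·WP·WS)
  ∠PWS = 86.69°

Step 7: From PS = 14, PW = 13, SW = 6, by the inverse law of cosines:
  cos(∠SPW) = (PS² + PW² - SW²) / (2·PS·PW)
  ∠SPW = 25.33°

Step 8: From SP = 14, SW = 6, PW = 13, by the inverse law of cosines:
  cos(∠PSW) = (SP² + SW² - PW²) / (2·SP·SW)
  ∠PSW = 67.98°

Step 9: From WB = 3·√13, WZ = 6, BZ = 9, by the inverse law of cosines:
  cos(∠BWZ) = (WB² + WZ² - BZ²) / (2·WB·WZ)
  ∠BWZ = 56.31°

Step 10: From WP = 13, WR = 7.27, PR = 8, by the inverse law of cosines:
  cos(∠PWR) = (WP² + WR² - PR²) / (2·WP·WR)
  ∠PWR = 33.38°

Step 11: From WP = 13, WX = 25.88, PX = 15, by the inverse law of cosines:
  cos(∠PWX) = (WP² + WX² - PX²) / (2·WP·WX)
  ∠PWX = 24.19°

Step 12: From PS = 14, PV = 17.89, SV = 5, by the inverse law of cosines:
  cos(∠SPV) = (PS² + PV² - SV²) / (2·PS·PV)
  ∠SPV = 11.4°

Step 13: From PW = 13, PZ = 14.32, WZ = 6, by the inverse law of cosines:
  cos(∠WPZ) = (PW² + PZ² - WZ²) / (2·PW·PZ)
  ∠WPZ = 24.78°

Step 14: From XP = 15, XW = 25.88, PW = 13, by the inverse law of cosines:
  cos(∠PXW) = (XP² + XW² - PW²) / (2·XP·XW)
  ∠PXW = 20.81°

Step 15: From RP = 8, RW = 7.27, PW = 13, by the inverse law of cosines:
  cos(∠PRW) = (RP² + RW² - PW²) / (2·RP·RW)
  ∠PRW = 116.62°

Step 16: From ZP = 14.32, ZW = 6, PW = 13, by the inverse law of cosines:
  cos(∠PZW) = (ZP² + ZW² - PW²) / (2·ZP·ZW)
  ∠PZW = 65.22°

Step 17: From VP = 17.89, VS = 5, PS = 14, by the inverse law of cosines:
  cos(∠PVS) = (VP² + VS² - PS²) / (2·VP·VS)
  ∠PVS = 33.6°

Step 18: From BW = 3·√13, BZ = 9, WZ = 6, by the inverse law of cosines:
  cos(∠WBZ) = (BW² + BZ² - WZ²) / (2·BW·BZ)
  ∠WBZ = 33.69°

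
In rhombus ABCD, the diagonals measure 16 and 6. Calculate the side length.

The diagonals of a rhombus bisect each other at right angles.
Half-diagonals: 16/2 = 8 and 6/2 = 3
side = sqrt(8^2 + 3^2)
side = sqrt(64 + 9)
side = sqrt(73)

sqrt(73)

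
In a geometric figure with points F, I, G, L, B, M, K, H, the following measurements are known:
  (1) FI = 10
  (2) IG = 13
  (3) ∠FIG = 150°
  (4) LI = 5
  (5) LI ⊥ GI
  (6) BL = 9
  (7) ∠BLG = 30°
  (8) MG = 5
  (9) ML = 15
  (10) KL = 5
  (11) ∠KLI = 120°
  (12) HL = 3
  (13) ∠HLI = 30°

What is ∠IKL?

Step 1: By the law of cosines on triangle KLI: KI² = 5² + 5² − 2·5·5·cos(120°) = 75, so KI = 5·√3.
Step 2: By the inverse law of cosines on triangle IKL: cos(∠IKL) = ((5·√3)² + 5² − 5²) / (2·5·√3·5) = 75/86.6 = 0.866, so ∠IKL = 30°.

Therefore, the measure of angle ∠IKL = 30°.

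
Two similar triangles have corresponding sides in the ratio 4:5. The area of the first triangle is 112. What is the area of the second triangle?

For similar figures, the area ratio equals the square of the side ratio.
Side ratio (the first triangle to the second triangle) = 4:5, so area ratio = 4^2:5^2 = 16:25.
If the area of the first triangle is 112, then the area of the second triangle = 112 * (25/16) = 175.

175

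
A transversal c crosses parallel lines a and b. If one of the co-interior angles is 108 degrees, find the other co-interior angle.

Co-interior angles (same-side interior) formed by parallel lines and a transversal are supplementary (sum to 180 degrees).
The given angle is 108 degrees.
The co-interior angle = 180 - 108 = 72 degrees.

72 degrees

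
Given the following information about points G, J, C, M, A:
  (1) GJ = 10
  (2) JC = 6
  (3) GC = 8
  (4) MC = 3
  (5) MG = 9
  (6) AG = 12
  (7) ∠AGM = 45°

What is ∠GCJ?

Step 1: By the inverse law of cosines on triangle GCJ: cos(∠GCJ) = (8² + 6² − 10²) / (2·8·6) = 0/96 = 0, so ∠GCJ = 90°.

Therefore, the measure of angle ∠GCJ = 90°.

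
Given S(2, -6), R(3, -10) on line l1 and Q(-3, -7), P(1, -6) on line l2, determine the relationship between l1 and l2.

Slope of line 1: m1 = (-10 - -6)/(3 - 2) = -4/1 = -4
Slope of line 2: m2 = (-6 - -7)/(1 - -3) = 1/4 = 1/4
m1 * m2 = (-4) * (1/4) = -1 = -1, so the lines are perpendicular.

Perpendicular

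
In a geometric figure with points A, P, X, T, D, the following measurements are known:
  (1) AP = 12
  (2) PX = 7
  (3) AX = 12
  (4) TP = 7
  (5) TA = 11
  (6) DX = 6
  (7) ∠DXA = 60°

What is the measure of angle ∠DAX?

Step 1: By the law of cosines on triangle AXD: AD² = 12² + 6² − 2·12·6·cos(60°) = 108, so AD = 6·√3.
Step 2: By the inverse law of cosines on triangle DAX: cos(∠DAX) = ((6·√3)² + 12² − 6²) / (2·6·√3·12) = 216/249.42 = 0.866, so ∠DAX = 30°.

Therefore, the measure of angle ∠DAX = 30°.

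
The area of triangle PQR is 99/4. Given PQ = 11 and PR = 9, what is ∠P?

From the SAS area formula Area = (1/2)ab sin(C), rearranging gives sin(C) = 2*Area/(ab).
sin(C) = 2 * 99/4 / (99) = 1/2.
Therefore C = arcsin(1/2) = 30°.
Since sin(180° - C) = sin(C), the obtuse angle 150° gives the same area, so C = 30° or C = 150°.

30° or 150°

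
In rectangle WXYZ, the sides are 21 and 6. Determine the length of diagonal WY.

d = sqrt(21^2 + 6^2) = sqrt(477) = 3*sqrt(53)

3*sqrt(53)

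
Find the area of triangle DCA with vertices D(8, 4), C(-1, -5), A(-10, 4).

The Shoelace formula computes the area from vertex coordinates by summing cross products.
For vertices (8,4), (-1,-5), (-10,4):
Signed sum = 8*-5 - -1*4 + -1*4 - -10*-5 + -10*4 - 8*4
= -36 + -54 + -72 = -162
Area = (1/2)|-162| = 81.

81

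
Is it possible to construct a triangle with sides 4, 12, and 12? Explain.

Check all three triangle inequalities:
4 + 12 = 16 > 12 ✓
4 + 12 = 16 > 12 ✓
12 + 12 = 24 > 4 ✓
All conditions hold, so these sides form a valid triangle.

Yes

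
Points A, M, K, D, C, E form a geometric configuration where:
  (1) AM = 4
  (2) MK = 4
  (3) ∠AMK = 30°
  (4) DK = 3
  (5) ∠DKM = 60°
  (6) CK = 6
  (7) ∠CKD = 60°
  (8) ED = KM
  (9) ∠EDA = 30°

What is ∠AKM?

Step 1: By the law of cosines on triangle KMA: KA² = 4² + 4² − 2·4·4·cos(30°) = 4.29, so KA ≈ 2.07.
Step 2: By the inverse law of cosines on triangle AKM: cos(∠AKM) = (2.07² + 4² − 4²) / (2·2.07·4) = 4.29/16.56 = 0.2588, so ∠AKM = 75°.

Therefore, the measure of angle ∠AKM = 75°.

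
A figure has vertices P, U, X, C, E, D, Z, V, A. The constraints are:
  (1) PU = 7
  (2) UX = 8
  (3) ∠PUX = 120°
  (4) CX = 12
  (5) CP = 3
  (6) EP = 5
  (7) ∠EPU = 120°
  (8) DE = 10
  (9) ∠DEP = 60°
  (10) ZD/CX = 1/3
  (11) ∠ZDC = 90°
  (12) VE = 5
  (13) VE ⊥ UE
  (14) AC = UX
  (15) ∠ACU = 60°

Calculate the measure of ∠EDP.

Step 1: By the law of cosines on triangle DEP: DP² = 10² + 5² − 2·10·5·cos(60°) = 75, so DP = 5·√3.
Step 2: By the inverse law of cosines on triangle EDP: cos(∠EDP) = (10² + (5·√3)² − 5²) / (2·10·5·√3) = 150/173.21 = 0.866, so ∠EDP = 30°.

Therefore, the measure of angle ∠EDP = 30°.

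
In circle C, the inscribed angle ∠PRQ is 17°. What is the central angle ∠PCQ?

The inscribed angle theorem states that a central angle is always twice any inscribed angle that subtends the same arc.
Since the inscribed angle is 17°, the central angle = 2 × 17° = 34°.

34°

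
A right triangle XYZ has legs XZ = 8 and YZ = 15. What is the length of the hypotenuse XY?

XY = sqrt(8^2 + 15^2) = sqrt(289) = 17

17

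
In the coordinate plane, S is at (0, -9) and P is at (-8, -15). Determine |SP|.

d = sqrt((-8 - 0)^2 + (-15 - -9)^2)
d = sqrt(-8^2 + -6^2)
d = sqrt(64 + 36)
d = sqrt(100) = 10

10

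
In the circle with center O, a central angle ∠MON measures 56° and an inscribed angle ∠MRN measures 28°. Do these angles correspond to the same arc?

By the inscribed angle theorem, if both angles subtend the same arc, the inscribed angle must be half the central angle.
Half of 56° = 28°, which equals the given inscribed angle of 28°.
Therefore, yes, they correspond to the same arc.

Yes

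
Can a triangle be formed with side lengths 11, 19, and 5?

The longest side is 19. The other two sides sum to 5 + 11 = 16.
Since 16 ≤ 19, the two shorter sides cannot reach around to close the triangle.

No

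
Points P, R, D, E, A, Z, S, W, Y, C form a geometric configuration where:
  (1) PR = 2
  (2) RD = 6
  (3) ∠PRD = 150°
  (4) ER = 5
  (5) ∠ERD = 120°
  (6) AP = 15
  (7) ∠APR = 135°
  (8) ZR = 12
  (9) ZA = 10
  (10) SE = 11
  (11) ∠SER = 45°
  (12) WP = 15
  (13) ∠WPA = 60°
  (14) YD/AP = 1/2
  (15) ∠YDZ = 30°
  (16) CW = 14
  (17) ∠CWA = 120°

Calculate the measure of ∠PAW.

Step 1: By the law of cosines on triangle APW: AW² = 15² + 15² − 2·15·15·cos(60°) = 225, so AW = 15.
Step 2: By the inverse law of cosines on triangle PAW: cos(∠PAW) = (15² + 15² − 15²) / (2·15·15) = 225/450 = 0.5, so ∠PAW = 60°.

Therefore, the measure of angle ∠PAW = 60°.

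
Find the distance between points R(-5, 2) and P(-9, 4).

d = sqrt((-9 - -5)^2 + (4 - 2)^2)
d = sqrt(-4^2 + 2^2)
d = sqrt(16 + 4)
d = sqrt(20) = 2*sqrt(5)

2*sqrt(5)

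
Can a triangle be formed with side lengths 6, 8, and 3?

Sort the sides: 3, 6, 8.
It suffices to check that the sum of the two smallest exceeds the largest:
3 + 6 = 9 > 8. ✓
Yes, a valid triangle can be formed.

Yes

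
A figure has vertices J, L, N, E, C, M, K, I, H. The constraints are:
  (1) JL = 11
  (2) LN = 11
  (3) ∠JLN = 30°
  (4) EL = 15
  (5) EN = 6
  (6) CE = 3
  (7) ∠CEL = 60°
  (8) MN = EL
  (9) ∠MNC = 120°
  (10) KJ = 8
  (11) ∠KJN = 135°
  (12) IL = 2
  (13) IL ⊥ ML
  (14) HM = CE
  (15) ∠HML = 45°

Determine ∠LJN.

Step 1: By the law of cosines on triangle JLN: JN² = 11² + 11² − 2·11·11·cos(30°) = 32.42, so JN ≈ 5.69.
Step 2: By the inverse law of cosines on triangle LJN: cos(∠LJN) = (11² + 5.69² − 11²) / (2·11·5.69) = 32.42/125.27 = 0.2588, so ∠LJN = 75°.

Therefore, the measure of angle ∠LJN = 75°.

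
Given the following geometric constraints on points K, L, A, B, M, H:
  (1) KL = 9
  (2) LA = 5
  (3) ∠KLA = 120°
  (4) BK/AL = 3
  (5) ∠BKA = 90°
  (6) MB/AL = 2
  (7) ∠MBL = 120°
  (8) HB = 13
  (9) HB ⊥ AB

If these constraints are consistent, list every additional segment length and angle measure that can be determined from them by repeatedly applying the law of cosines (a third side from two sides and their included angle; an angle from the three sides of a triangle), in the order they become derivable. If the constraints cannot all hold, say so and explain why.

The constraints are consistent. Derivable facts, in order:
After 1 step:
- KA = √151
After 2 steps:
- AB = 2·√94
- ∠AKL = 20.63°
- ∠KAL = 39.37°
After 3 steps:
- AH ≈ 23.35
- ∠ABK = 39.32°
- ∠BAK = 50.68°
After 4 steps:
- ∠AHB = 56.16°
- ∠BAH = 33.84°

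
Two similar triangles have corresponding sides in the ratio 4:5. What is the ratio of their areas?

The ratio of areas of similar triangles equals the square of the side ratio.
Side ratio = 4:5
Area ratio = (4/5)^2 = 16/25 = 16:25

16:25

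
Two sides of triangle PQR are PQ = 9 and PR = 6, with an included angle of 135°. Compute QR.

By the law of cosines: QR^2 = PQ^2 + PR^2 - 2*PQ*PR*cos(P)
QR^2 = 9^2 + 6^2 - 2*9*6*cos(135°)
QR^2 = 81 + 36 - 108*(-sqrt(2)/2)
QR^2 = 54*sqrt(2) + 117
QR = 3*sqrt(6*sqrt(2) + 13)

3*sqrt(6*sqrt(2) + 13)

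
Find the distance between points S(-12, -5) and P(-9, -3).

d = sqrt((3)^2 + (2)^2) = sqrt(13)

sqrt(13)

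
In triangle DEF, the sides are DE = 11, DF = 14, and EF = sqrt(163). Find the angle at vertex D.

When all three sides of a triangle are known, the law of cosines can be rearranged to find any angle.
cos(C) = (a² + b² - c²) / (2ab) gives cos(D) = 1/2.
Taking the inverse cosine: D = 60°.

60°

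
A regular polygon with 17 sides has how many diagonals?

The number of diagonals in an n-gon is n(n - 3)/2.
For n = 17: 17(17 - 3)/2 = 17 × 14 / 2 = 119.

119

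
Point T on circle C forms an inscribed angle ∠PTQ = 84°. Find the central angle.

Central angle = 2 × 84° = 168° (inscribed angle theorem).

168°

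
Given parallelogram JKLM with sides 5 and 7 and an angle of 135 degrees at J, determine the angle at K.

Opposite sides of a parallelogram are parallel, so consecutive angles form co-interior angles on a transversal.
Co-interior angles sum to 180°, giving angle K = 180 - 135 = 45 degrees.

45 degrees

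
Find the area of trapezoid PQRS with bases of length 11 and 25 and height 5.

Area = (11 + 25) * 5 / 2 = 180 / 2 = 90

90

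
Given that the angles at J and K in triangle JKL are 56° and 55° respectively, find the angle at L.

The interior angles sum to 180°: angle L = 180 - 56 - 55 = 69°.
The triangle is acute (angles 56°, 55°, 69°).

69 degrees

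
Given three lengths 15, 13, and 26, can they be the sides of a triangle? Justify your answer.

Check all three triangle inequalities:
15 + 13 = 28 > 26 ✓
15 + 26 = 41 > 13 ✓
13 + 26 = 39 > 15 ✓
All conditions hold, so these sides form a valid triangle.

Yes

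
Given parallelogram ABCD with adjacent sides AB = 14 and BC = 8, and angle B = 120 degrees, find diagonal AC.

Law of cosines: d^2 = 14^2 + 8^2 - 2(14)(8)cos(120°) = 372, so d = 2*sqrt(93).

2*sqrt(93)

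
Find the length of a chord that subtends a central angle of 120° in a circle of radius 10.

Drop a perpendicular from the center to the chord, bisecting both the chord and the central angle.
Each half-chord = r sin(θ/2) = 10 sin(60°).
The full chord = 2 × 10 × sin(60°) = 10*sqrt(3).

10*sqrt(3)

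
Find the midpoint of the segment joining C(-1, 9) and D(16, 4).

The midpoint is the point halfway along the segment.
Move half the horizontal distance: -1 + (16 - -1)/2 = -1 + 17/2 = 15/2
Move half the vertical distance: 9 + (4 - 9)/2 = 9 + -5/2 = 13/2
Midpoint = (15/2, 13/2)

(15/2, 13/2)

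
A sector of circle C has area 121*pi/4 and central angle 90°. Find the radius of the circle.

The sector covers 90°/360° = 1/4 of the full circle.
Full circle area = 121*pi/4 / 1/4 = 121*pi.
Since full area = πr², we get r² = 121*pi/π = 121, so r = 11.

11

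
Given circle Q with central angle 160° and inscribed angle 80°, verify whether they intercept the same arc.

By the inscribed angle theorem, if both angles subtend the same arc, the inscribed angle must be half the central angle.
Half of 160° = 80°, which equals the given inscribed angle of 80°.
Therefore, yes, they correspond to the same arc.

Yes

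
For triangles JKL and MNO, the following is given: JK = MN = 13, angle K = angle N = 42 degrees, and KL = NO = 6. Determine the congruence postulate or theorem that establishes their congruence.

Consider the given information: JK = MN = 13, angle K = angle N = 42 degrees, and KL = NO = 6
This is not ASA or HL: ASA requires two angles and the side between them. HL only applies to right triangles with matching hypotenuse and leg.
The correct criterion is SAS. Two pairs of corresponding sides and the included angle are equal (Side-Angle-Side).

SAS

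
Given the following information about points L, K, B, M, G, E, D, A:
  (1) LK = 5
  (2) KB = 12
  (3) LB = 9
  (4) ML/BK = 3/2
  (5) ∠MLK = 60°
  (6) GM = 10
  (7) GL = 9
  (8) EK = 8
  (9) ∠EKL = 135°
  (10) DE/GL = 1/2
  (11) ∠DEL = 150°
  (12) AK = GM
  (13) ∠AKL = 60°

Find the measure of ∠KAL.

From the given relations: AK = GM = 10.
Step 1: By the law of cosines on triangle AKL: AL² = 10² + 5² − 2·10·5·cos(60°) = 75, so AL = 5·√3.
Step 2: By the inverse law of cosines on triangle KAL: cos(∠KAL) = (10² + (5·√3)² − 5²) / (2·10·5·√3) = 150/173.21 = 0.866, so ∠KAL = 30°.

Therefore, the measure of angle ∠KAL = 30°.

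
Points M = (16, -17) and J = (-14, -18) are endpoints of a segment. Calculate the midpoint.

The midpoint is the point halfway along the segment.
Move half the horizontal distance: 16 + (-14 - 16)/2 = 16 + -30/2 = 1
Move half the vertical distance: -17 + (-18 - -17)/2 = -17 + -1/2 = -35/2
Midpoint = (1, -35/2)

(1, -35/2)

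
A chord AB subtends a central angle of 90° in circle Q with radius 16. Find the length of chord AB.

Drop a perpendicular from the center to the chord, bisecting both the chord and the central angle.
Each half-chord = r sin(θ/2) = 16 sin(45°).
The full chord = 2 × 16 × sin(45°) = 16*sqrt(2).

16*sqrt(2)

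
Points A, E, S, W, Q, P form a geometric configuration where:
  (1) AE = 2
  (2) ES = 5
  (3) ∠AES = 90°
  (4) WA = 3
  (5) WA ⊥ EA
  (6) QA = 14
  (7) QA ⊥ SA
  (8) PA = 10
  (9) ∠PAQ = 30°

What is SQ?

Step 1: By the law of cosines on triangle SEA: SA² = 5² + 2² − 2·5·2·cos(90°) = 29, so SA = √29.
Step 2: By the law of cosines on triangle SAQ: SQ² = √29² + 14² − 2·√29·14·cos(90°) = 225, so SQ = 15.

Therefore, the length of SQ = 15.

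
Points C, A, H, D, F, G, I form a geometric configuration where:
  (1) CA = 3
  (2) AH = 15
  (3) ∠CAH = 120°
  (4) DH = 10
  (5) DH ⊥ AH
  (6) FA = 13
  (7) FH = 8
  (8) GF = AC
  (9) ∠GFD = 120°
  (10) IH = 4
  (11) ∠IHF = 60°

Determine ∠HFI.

Step 1: By the law of cosines on triangle FHI: FI² = 8² + 4² − 2·8·4·cos(60°) = 48, so FI = 4·√3.
Step 2: By the inverse law of cosines on triangle HFI: cos(∠HFI) = (8² + (4·√3)² − 4²) / (2·8·4·√3) = 96/110.85 = 0.866, so ∠HFI = 30°.

Therefore, the measure of angle ∠HFI = 30°.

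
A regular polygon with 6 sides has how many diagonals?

Total line segments between 6 vertices = C(6,2) = 15.
Subtract the 6 sides: 15 - 6 = 9 diagonals.

9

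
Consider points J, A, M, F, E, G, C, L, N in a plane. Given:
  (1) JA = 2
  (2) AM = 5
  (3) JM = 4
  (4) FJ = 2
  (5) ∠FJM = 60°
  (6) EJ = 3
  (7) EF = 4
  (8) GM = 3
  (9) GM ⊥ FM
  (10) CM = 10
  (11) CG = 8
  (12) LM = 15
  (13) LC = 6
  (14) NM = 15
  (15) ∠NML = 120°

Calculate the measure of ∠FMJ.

Step 1: By the law of cosines on triangle MJF: MF² = 4² + 2² − 2·4·2·cos(60°) = 12, so MF = 2·√3.
Step 2: By the inverse law of cosines on triangle FMJ: cos(∠FMJ) = ((2·√3)² + 4² − 2²) / (2·2·√3·4) = 24/27.71 = 0.866, so ∠FMJ = 30°.

Therefore, the measure of angle ∠FMJ = 30°.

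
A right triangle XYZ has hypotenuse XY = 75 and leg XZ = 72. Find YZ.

Rearranging the Pythagorean theorem to solve for the unknown leg:
leg^2 = hypotenuse^2 - known_leg^2 = 5625 - 5184 = 441
leg = sqrt(441) = 21.

21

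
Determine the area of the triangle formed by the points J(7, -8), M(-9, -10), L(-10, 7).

Shoelace: Area = (1/2)|7(-10-7) + -9(7--8) + -10(-8--10)| = (1/2)(274) = 137

137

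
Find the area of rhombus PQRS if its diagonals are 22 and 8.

Area of a rhombus = (d1 * d2) / 2
Area = (22 * 8) / 2
Area = 176 / 2
Area = 88

88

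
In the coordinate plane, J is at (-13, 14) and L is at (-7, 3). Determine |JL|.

d = sqrt((-7 - -13)^2 + (3 - 14)^2)
d = sqrt(6^2 + -11^2)
d = sqrt(36 + 121)
d = sqrt(157)

sqrt(157)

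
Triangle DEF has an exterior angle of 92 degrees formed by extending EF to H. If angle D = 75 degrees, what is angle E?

The exterior angle theorem states that an exterior angle equals the sum of the two non-adjacent interior angles.
So 92 = 75 + angle E, which gives angle E = 92 - 75 = 17 degrees.

17 degrees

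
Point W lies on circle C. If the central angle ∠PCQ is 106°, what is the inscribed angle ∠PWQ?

An inscribed angle intercepts an arc from a point on the circle, while the central angle intercepts the same arc from the center.
The inscribed angle is always half the central angle: 106° / 2 = 53°.

53°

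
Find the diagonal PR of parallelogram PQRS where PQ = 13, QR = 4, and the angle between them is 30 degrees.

The diagonal of a parallelogram can be found by treating two adjacent sides and the diagonal as a triangle.
Applying the law of cosines with sides 13, 4 and included angle 30°:
d^2 = 169 + 16 - 104*cos(30°) = 185 - 52*sqrt(3)
d = sqrt(185 - 52*sqrt(3))

sqrt(185 - 52*sqrt(3))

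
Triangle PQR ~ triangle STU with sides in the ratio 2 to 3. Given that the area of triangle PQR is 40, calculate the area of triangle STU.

Area ratio = (2/3)^2 = 4/9. Area of STU = 40 * 9/4 = 90.

90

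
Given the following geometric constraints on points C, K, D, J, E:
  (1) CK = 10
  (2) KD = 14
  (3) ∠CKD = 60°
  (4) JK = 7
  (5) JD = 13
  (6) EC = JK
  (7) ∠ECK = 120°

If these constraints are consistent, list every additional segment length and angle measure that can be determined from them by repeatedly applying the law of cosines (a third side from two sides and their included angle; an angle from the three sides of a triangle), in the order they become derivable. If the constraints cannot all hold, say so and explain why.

The constraints are consistent. Derivable facts, in order:
After 1 step:
- CD = 2·√39
- KE ≈ 14.8
- ∠DJK = 83.06°
- ∠DKJ = 67.19°
- ∠JDK = 29.76°
After 2 steps:
- ∠CDK = 43.9°
- ∠CEK = 35.82°
- ∠CKE = 24.18°
- ∠DCK = 76.1°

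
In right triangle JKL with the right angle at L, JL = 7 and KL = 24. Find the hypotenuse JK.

By the Pythagorean theorem: JK^2 = JL^2 + KL^2
JK^2 = 7^2 + 24^2 = 49 + 576 = 625
JK = sqrt(625) = 25

25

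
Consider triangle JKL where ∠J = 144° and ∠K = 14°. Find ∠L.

The interior angles sum to 180°: angle L = 180 - 144 - 14 = 22°.
The triangle is obtuse (angles 144°, 14°, 22°).

22 degrees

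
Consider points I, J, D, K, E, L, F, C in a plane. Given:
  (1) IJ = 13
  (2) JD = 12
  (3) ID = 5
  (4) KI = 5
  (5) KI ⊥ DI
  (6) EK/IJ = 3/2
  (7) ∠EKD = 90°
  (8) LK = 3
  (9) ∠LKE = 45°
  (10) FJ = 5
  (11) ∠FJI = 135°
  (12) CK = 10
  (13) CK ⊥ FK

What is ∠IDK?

Step 1: By the law of cosines on triangle DIK: DK² = 5² + 5² − 2·5·5·cos(90°) = 50, so DK = 5·√2.
Step 2: By the inverse law of cosines on triangle IDK: cos(∠IDK) = (5² + (5·√2)² − 5²) / (2·5·5·√2) = 50/70.71 = 0.7071, so ∠IDK = 45°.

Therefore, the measure of angle ∠IDK = 45°.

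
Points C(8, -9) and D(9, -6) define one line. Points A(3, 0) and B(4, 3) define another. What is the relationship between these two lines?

Slope of line 1: m1 = (-6 - -9)/(9 - 8) = 3/1 = 3
Slope of line 2: m2 = (3 - 0)/(4 - 3) = 3/1 = 3
Two lines are parallel if and only if they have equal slopes (or both are vertical).
Here m1 = m2 = 3, confirming the lines are parallel.

Parallel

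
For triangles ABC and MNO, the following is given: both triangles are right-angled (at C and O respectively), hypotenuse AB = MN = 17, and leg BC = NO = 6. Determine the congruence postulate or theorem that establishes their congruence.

The given information provides:
both triangles are right-angled (at C and O respectively), hypotenuse AB = MN = 17, and leg BC = NO = 6
This matches the HL congruence theorem.
The hypotenuse and one leg of two right triangles are equal (Hypotenuse-Leg).

HL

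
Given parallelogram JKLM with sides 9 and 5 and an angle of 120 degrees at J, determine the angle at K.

In a parallelogram, consecutive angles are supplementary (sum to 180°).
angle K = 180 - angle J
angle K = 180 - 120
angle K = 60 degrees

60 degrees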